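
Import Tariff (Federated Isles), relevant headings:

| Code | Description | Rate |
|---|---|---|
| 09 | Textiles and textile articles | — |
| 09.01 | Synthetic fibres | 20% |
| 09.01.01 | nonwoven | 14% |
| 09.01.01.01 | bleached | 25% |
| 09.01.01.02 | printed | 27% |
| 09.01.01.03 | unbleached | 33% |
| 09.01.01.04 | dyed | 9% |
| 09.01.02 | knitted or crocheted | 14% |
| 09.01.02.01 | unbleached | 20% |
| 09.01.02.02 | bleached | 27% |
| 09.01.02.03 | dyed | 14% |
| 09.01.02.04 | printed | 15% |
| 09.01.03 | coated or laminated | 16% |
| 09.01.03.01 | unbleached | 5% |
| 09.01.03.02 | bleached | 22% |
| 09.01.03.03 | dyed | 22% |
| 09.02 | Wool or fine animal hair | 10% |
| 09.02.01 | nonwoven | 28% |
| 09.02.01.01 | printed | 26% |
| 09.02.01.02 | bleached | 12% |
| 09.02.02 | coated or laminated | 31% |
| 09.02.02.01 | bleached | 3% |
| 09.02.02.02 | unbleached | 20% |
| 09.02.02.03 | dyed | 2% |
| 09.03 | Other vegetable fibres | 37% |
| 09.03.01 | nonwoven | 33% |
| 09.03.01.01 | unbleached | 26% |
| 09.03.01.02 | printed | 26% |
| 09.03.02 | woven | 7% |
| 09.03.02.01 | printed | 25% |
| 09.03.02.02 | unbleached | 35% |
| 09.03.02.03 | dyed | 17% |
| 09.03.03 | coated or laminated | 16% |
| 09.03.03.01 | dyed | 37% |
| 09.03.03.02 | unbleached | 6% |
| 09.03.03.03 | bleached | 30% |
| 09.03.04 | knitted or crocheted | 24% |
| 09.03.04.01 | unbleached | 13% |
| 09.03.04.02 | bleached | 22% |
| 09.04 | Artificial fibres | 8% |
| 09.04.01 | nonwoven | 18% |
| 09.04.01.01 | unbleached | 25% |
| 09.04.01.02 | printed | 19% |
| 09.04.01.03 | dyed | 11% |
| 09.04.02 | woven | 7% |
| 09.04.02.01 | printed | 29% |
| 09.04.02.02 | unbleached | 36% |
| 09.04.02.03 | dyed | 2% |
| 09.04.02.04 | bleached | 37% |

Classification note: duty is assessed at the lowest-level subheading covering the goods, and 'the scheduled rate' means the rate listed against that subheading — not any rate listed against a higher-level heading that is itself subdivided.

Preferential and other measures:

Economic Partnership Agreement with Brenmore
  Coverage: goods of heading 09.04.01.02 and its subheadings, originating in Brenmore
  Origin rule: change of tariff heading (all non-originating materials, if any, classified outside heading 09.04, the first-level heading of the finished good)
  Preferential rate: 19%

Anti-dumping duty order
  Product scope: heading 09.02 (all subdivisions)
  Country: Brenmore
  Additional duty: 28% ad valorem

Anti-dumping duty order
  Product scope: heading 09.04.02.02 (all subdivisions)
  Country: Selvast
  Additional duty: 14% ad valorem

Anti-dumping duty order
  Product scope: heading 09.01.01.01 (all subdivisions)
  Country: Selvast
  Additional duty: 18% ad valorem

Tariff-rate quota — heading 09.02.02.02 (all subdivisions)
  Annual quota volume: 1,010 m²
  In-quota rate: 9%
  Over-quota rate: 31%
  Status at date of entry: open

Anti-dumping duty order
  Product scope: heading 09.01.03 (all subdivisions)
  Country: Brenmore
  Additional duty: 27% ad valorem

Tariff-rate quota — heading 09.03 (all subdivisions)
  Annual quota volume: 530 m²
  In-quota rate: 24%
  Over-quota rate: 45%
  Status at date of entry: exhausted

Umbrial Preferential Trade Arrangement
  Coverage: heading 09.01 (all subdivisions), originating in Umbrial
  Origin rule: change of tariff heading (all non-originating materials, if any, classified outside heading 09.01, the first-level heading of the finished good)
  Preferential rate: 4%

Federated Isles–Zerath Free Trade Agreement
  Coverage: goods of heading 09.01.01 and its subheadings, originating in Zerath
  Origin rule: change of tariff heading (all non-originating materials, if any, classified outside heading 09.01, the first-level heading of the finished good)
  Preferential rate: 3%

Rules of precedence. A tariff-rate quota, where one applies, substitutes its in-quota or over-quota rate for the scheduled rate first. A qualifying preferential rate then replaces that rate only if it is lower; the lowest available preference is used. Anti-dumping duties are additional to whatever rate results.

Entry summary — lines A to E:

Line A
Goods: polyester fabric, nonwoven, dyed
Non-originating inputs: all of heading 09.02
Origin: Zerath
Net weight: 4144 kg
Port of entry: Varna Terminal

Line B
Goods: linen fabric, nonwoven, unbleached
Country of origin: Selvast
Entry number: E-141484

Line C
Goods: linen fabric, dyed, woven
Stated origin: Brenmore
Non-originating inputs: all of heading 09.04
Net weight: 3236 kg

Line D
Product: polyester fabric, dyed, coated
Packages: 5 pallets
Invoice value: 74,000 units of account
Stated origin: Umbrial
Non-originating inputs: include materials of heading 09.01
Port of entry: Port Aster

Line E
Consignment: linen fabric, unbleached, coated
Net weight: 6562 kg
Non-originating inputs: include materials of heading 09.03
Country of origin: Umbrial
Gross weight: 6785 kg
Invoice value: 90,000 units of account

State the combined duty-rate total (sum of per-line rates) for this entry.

160%

Line A: polyester → 09.01; nonwoven → 09.01.01; dyed → 09.01.01.04. Scheduled 9%. Zerath agreement on 09.01.01: CTH met → 3% available; preferential 3%. → 3%.
Line B: linen → 09.03; nonwoven → 09.03.01; unbleached → 09.03.01.01. Scheduled 26%. quota on 09.03 exhausted → over-quota 45%. → 45%.
Line C: linen → 09.03; woven → 09.03.02; dyed → 09.03.02.03. Scheduled 17%. quota on 09.03 exhausted → over-quota 45%; Brenmore agreement on 09.04.01.02: 09.03.02.03 not covered. → 45%.
Line D: polyester → 09.01; coated → 09.01.03; dyed → 09.01.03.03. Scheduled 22%. Umbrial agreement on 09.01: CTH not met. → 22%.
Line E: linen → 09.03; coated → 09.03.03; unbleached → 09.03.03.02. Scheduled 6%. quota on 09.03 exhausted → over-quota 45%; Umbrial agreement on 09.01: 09.03.03.02 not covered. → 45%.
Sum: 3% + 45% + 45% + 22% + 45% = 160%.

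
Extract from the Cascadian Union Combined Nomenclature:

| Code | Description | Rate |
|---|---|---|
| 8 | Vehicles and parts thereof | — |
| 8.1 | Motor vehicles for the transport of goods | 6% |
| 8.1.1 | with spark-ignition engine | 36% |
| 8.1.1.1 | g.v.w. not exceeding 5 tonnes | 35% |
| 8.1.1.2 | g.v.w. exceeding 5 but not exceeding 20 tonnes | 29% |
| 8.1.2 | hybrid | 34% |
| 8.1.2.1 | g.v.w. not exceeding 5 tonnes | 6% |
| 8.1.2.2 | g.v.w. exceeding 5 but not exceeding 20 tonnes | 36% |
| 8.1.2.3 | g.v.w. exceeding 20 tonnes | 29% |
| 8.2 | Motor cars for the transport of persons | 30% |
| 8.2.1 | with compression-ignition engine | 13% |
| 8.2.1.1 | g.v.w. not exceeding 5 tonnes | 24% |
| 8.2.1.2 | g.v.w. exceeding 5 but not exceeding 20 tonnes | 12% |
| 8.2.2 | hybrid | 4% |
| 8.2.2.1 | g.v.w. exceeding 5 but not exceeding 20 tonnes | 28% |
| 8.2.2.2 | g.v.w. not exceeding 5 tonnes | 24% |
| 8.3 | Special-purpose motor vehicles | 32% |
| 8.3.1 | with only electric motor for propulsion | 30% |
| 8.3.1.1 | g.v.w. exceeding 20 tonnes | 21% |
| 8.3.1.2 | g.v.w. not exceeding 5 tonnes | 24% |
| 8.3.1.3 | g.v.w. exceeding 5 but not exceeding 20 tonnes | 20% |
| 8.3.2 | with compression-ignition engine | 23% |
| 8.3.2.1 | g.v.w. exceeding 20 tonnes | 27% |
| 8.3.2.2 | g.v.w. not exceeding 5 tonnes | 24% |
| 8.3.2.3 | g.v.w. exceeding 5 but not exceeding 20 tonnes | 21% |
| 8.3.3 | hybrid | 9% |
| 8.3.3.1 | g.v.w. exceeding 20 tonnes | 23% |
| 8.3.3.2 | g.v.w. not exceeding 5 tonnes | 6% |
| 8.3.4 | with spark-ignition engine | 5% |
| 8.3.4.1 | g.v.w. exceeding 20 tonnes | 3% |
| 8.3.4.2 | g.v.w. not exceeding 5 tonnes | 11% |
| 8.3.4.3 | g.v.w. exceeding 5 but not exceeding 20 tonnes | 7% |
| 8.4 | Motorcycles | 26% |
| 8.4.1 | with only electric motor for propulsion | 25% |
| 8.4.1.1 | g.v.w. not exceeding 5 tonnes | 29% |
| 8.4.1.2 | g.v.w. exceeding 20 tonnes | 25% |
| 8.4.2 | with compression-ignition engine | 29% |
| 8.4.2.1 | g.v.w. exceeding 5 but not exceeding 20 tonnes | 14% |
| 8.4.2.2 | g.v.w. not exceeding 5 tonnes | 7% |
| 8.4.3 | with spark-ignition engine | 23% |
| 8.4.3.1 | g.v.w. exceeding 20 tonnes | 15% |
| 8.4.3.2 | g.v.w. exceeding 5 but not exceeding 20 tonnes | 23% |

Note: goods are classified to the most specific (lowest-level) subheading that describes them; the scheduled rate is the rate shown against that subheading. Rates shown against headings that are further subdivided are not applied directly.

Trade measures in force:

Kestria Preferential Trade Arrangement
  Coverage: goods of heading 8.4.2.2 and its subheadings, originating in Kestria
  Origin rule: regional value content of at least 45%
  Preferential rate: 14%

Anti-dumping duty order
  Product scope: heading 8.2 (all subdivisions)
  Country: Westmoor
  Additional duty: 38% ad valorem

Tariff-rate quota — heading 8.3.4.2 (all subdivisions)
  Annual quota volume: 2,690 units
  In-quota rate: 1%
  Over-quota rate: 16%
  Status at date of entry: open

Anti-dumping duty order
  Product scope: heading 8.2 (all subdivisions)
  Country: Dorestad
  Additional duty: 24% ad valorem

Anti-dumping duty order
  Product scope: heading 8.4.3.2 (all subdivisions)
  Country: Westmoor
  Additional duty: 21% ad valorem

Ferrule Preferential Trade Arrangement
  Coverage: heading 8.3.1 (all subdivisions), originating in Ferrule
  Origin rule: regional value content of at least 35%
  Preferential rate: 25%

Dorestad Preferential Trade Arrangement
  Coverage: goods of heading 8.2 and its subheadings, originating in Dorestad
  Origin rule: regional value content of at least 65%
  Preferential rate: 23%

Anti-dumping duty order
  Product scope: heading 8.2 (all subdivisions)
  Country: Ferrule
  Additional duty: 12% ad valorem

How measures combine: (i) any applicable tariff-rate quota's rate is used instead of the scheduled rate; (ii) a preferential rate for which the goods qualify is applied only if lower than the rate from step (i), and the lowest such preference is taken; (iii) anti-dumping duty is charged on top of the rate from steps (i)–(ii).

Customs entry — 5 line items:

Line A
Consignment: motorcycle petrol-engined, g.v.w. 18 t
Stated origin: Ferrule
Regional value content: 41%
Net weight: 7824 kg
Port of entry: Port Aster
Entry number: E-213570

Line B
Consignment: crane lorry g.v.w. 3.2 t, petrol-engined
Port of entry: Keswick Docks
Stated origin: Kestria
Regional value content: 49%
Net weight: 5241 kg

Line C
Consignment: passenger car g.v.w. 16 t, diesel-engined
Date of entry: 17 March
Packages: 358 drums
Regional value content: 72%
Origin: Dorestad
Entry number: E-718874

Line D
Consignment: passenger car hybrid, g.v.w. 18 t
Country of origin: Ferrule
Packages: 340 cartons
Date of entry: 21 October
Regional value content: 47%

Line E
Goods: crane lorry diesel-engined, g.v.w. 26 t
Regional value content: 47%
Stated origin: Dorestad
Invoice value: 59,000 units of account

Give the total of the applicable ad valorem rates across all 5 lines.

127%

Line A: motorcycle → 8.4; petrol-engined → 8.4.3; g.v.w. 18 t → 8.4.3.2. Scheduled 23%. Ferrule agreement on 8.3.1: 8.4.3.2 not covered. → 23%.
Line B: crane lorry → 8.3; petrol-engined → 8.3.4; g.v.w. 3.2 t → 8.3.4.2. Scheduled 11%. quota on 8.3.4.2 open → in-quota 1%; Kestria agreement on 8.4.2.2: 8.3.4.2 not covered. → 1%.
Line C: passenger car → 8.2; diesel-engined → 8.2.1; g.v.w. 16 t → 8.2.1.2. Scheduled 12%. Dorestad agreement on 8.2: RVC ≥ 65% → 23% available; preference 23% not lower than 12% → no reduction; anti-dumping (Dorestad, 8.2): +24%; total 12% + 24% = 36%. → 36%.
Line D: passenger car → 8.2; hybrid → 8.2.2; g.v.w. 18 t → 8.2.2.1. Scheduled 28%. Ferrule agreement on 8.3.1: 8.2.2.1 not covered; anti-dumping (Ferrule, 8.2): +12%; total 28% + 12% = 40%. → 40%.
Line E: crane lorry → 8.3; diesel-engined → 8.3.2; g.v.w. 26 t → 8.3.2.1. Scheduled 27%. Dorestad agreement on 8.2: 8.3.2.1 not covered. → 27%.
Sum: 23% + 1% + 36% + 40% + 27% = 127%.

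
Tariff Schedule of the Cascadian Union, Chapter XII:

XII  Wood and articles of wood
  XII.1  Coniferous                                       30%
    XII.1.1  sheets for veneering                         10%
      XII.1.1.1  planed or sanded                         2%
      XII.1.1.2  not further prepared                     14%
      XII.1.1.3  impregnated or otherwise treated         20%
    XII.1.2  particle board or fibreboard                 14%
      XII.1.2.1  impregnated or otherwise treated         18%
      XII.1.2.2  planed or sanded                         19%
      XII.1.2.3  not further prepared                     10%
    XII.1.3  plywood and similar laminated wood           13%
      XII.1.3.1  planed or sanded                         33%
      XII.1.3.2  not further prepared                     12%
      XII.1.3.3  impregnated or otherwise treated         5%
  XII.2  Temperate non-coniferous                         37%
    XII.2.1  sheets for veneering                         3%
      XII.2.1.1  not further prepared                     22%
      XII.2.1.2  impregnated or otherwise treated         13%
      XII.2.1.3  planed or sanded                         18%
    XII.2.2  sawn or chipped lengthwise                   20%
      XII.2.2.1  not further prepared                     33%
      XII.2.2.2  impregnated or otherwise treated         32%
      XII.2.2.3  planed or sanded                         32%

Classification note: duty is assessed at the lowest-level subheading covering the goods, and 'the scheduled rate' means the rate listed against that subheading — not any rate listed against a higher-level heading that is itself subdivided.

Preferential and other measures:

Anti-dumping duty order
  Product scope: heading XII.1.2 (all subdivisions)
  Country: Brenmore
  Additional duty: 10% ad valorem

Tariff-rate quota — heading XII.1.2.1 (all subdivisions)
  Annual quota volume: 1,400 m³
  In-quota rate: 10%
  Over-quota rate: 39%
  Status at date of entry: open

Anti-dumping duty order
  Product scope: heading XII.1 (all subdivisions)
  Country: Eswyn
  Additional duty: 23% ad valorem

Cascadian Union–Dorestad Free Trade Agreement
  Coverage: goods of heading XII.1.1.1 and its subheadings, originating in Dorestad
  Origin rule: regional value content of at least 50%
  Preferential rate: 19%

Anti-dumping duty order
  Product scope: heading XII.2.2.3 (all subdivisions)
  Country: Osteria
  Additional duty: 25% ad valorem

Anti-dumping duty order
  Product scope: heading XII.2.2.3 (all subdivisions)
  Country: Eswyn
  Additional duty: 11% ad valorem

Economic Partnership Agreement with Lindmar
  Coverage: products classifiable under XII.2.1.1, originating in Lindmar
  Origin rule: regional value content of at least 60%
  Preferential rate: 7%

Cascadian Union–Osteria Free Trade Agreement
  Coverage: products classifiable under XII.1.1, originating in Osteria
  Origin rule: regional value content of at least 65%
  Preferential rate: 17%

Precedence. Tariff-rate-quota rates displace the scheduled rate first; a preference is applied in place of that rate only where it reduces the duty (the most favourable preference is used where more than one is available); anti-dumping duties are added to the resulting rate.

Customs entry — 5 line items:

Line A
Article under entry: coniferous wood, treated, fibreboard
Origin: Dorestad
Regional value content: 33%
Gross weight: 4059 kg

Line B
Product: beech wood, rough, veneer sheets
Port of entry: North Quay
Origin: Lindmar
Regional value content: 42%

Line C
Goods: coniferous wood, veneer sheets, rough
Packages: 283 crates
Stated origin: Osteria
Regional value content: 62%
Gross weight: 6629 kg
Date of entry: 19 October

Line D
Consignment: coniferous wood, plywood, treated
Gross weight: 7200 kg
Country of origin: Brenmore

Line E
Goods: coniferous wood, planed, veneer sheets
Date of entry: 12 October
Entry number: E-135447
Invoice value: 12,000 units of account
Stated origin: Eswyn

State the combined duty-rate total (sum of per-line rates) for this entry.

Line A: coniferous → XII.1; fibreboard → XII.1.2; treated → XII.1.2.1. Scheduled 18%. quota on XII.1.2.1 open → in-quota 10%; Dorestad agreement on XII.1.1.1: XII.1.2.1 not covered. → 10%.
Line B: beech → XII.2; veneer sheets → XII.2.1; rough → XII.2.1.1. Scheduled 22%. Lindmar agreement on XII.2.1.1: RVC < 60%. → 22%.
Line C: coniferous → XII.1; veneer sheets → XII.1.1; rough → XII.1.1.2. Scheduled 14%. Osteria agreement on XII.1.1: RVC < 65%. → 14%.
Line D: coniferous → XII.1; plywood → XII.1.3; treated → XII.1.3.3. Scheduled 5%. No special measure applies. → 5%.
Line E: coniferous → XII.1; veneer sheets → XII.1.1; planed → XII.1.1.1. Scheduled 2%. anti-dumping (Eswyn, XII.1): +23%; total 2% + 23% = 25%. → 25%.
Sum: 10% + 22% + 14% + 5% + 25% = 76%.

76%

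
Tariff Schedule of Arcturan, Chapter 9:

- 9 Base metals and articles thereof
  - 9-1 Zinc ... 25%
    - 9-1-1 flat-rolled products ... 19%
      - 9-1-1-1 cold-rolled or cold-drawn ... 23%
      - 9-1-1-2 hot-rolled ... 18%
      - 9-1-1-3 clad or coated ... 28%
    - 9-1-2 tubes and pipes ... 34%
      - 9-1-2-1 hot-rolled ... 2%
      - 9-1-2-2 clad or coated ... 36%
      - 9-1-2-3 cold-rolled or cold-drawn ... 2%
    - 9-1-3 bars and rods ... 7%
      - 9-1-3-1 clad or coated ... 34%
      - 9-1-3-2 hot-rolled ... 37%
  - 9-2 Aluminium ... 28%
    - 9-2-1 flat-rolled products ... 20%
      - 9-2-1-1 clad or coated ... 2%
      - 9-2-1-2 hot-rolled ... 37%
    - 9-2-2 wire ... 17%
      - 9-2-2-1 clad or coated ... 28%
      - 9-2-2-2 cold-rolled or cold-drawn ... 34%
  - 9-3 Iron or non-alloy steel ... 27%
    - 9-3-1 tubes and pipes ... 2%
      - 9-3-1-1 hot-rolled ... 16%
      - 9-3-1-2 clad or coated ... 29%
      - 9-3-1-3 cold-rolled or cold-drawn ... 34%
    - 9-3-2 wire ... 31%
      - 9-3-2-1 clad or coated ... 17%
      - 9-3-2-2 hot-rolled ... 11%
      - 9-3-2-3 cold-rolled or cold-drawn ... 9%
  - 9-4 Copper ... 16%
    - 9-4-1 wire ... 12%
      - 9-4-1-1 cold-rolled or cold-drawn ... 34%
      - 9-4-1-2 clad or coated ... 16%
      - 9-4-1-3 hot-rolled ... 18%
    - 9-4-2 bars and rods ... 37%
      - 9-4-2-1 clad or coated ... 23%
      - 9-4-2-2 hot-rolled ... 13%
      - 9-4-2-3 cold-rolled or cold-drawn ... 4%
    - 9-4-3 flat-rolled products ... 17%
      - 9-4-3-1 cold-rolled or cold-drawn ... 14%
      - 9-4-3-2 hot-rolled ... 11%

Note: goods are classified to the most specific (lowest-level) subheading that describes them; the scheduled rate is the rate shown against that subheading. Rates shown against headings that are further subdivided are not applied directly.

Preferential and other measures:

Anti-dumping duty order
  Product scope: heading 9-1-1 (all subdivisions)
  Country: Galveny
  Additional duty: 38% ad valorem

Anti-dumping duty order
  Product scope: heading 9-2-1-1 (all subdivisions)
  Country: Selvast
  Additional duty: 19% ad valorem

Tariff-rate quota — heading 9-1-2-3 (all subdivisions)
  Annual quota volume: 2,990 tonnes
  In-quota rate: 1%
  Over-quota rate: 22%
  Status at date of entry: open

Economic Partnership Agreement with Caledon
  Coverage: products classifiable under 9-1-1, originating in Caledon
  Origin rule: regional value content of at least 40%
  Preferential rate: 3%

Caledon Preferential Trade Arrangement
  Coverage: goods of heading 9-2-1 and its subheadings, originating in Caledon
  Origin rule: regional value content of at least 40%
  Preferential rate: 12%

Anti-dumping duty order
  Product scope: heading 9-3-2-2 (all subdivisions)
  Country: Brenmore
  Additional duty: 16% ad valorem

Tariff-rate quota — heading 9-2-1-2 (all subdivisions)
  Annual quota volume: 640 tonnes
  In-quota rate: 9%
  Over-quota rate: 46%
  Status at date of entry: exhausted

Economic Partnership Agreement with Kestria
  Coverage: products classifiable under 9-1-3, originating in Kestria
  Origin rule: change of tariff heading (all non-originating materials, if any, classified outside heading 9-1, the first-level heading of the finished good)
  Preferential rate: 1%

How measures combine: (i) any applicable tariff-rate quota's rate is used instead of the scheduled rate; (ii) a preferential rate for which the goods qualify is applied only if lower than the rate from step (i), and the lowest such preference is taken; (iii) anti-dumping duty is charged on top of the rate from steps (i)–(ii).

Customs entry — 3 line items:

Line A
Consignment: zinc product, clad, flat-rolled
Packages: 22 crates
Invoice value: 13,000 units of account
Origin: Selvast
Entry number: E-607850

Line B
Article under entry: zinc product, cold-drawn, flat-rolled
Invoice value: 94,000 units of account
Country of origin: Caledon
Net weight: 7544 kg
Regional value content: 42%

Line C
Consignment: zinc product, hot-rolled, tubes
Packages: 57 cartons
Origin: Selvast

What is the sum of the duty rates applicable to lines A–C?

33%

Line A: zinc → 9-1; flat-rolled → 9-1-1; clad → 9-1-1-3. Scheduled 28%. No special measure applies. → 28%.
Line B: zinc → 9-1; flat-rolled → 9-1-1; cold-drawn → 9-1-1-1. Scheduled 23%. Caledon agreement on 9-1-1: RVC ≥ 40% → 3% available; Caledon agreement on 9-2-1: 9-1-1-1 not covered; preferential 3%. → 3%.
Line C: zinc → 9-1; tubes → 9-1-2; hot-rolled → 9-1-2-1. Scheduled 2%. No special measure applies. → 2%.
Sum: 28% + 3% + 2% = 33%.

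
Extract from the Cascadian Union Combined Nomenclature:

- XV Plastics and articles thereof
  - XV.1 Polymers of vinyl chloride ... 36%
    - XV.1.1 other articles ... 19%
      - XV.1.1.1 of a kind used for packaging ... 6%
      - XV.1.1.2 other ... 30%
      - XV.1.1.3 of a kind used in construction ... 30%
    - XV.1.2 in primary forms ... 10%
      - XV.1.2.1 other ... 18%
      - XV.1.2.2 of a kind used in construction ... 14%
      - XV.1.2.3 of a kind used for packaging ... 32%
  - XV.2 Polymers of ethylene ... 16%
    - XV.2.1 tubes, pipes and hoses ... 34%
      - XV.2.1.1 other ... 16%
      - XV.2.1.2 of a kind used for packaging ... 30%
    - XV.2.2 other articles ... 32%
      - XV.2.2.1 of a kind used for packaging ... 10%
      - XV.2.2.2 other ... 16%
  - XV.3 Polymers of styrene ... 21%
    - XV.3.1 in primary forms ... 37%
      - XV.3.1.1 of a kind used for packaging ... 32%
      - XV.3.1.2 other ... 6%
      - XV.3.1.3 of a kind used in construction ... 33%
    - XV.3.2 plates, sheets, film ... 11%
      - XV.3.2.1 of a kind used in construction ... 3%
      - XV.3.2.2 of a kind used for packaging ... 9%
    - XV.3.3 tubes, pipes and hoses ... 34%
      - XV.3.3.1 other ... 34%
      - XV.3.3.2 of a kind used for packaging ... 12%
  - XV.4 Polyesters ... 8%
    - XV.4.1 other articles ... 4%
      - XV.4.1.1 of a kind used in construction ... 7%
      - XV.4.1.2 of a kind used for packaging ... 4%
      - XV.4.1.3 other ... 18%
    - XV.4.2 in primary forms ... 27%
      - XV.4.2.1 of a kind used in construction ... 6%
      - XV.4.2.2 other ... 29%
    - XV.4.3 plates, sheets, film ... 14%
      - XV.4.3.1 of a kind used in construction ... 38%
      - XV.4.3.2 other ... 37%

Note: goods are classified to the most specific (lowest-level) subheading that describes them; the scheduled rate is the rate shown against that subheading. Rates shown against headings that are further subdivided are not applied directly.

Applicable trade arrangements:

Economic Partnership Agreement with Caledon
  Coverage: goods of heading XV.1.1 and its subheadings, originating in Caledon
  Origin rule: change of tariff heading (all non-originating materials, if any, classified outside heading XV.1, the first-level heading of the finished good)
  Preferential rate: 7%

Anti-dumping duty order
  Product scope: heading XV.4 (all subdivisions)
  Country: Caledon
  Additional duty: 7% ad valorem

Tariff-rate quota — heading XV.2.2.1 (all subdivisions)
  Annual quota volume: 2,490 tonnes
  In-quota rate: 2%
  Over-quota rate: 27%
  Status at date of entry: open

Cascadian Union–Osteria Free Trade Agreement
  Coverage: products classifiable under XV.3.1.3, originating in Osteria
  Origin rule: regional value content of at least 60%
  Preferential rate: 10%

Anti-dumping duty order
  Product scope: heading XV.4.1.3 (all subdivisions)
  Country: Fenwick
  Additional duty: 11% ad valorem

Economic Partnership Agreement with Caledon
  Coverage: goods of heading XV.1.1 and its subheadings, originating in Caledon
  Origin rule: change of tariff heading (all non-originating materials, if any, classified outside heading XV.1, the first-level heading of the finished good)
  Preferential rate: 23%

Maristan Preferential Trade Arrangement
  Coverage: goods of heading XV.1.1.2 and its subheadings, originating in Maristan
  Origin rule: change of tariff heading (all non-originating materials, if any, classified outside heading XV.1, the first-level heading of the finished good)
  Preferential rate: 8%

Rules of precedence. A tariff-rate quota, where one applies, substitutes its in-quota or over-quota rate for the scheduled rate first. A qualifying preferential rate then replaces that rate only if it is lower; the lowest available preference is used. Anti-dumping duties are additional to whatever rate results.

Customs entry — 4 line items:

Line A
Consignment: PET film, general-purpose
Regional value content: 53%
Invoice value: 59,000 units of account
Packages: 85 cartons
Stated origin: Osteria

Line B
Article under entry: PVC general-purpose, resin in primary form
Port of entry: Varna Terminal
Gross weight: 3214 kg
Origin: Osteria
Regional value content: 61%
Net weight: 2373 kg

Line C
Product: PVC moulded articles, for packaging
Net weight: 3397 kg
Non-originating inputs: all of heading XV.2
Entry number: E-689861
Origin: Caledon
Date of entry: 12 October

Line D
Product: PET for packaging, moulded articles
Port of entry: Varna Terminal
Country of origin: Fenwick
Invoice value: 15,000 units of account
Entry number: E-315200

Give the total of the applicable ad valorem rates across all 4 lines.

Line A: PET → XV.4; film → XV.4.3; general-purpose → XV.4.3.2. Scheduled 37%. Osteria agreement on XV.3.1.3: XV.4.3.2 not covered. → 37%.
Line B: PVC → XV.1; resin in primary form → XV.1.2; general-purpose → XV.1.2.1. Scheduled 18%. Osteria agreement on XV.3.1.3: XV.1.2.1 not covered. → 18%.
Line C: PVC → XV.1; moulded articles → XV.1.1; for packaging → XV.1.1.1. Scheduled 6%. Caledon agreement on XV.1.1: CTH met → 7% available; Caledon agreement on XV.1.1: CTH met → 23% available; preference 7% not lower than 6% → no reduction. → 6%.
Line D: PET → XV.4; moulded articles → XV.4.1; for packaging → XV.4.1.2. Scheduled 4%. No special measure applies. → 4%.
Sum: 37% + 18% + 6% + 4% = 65%.

65%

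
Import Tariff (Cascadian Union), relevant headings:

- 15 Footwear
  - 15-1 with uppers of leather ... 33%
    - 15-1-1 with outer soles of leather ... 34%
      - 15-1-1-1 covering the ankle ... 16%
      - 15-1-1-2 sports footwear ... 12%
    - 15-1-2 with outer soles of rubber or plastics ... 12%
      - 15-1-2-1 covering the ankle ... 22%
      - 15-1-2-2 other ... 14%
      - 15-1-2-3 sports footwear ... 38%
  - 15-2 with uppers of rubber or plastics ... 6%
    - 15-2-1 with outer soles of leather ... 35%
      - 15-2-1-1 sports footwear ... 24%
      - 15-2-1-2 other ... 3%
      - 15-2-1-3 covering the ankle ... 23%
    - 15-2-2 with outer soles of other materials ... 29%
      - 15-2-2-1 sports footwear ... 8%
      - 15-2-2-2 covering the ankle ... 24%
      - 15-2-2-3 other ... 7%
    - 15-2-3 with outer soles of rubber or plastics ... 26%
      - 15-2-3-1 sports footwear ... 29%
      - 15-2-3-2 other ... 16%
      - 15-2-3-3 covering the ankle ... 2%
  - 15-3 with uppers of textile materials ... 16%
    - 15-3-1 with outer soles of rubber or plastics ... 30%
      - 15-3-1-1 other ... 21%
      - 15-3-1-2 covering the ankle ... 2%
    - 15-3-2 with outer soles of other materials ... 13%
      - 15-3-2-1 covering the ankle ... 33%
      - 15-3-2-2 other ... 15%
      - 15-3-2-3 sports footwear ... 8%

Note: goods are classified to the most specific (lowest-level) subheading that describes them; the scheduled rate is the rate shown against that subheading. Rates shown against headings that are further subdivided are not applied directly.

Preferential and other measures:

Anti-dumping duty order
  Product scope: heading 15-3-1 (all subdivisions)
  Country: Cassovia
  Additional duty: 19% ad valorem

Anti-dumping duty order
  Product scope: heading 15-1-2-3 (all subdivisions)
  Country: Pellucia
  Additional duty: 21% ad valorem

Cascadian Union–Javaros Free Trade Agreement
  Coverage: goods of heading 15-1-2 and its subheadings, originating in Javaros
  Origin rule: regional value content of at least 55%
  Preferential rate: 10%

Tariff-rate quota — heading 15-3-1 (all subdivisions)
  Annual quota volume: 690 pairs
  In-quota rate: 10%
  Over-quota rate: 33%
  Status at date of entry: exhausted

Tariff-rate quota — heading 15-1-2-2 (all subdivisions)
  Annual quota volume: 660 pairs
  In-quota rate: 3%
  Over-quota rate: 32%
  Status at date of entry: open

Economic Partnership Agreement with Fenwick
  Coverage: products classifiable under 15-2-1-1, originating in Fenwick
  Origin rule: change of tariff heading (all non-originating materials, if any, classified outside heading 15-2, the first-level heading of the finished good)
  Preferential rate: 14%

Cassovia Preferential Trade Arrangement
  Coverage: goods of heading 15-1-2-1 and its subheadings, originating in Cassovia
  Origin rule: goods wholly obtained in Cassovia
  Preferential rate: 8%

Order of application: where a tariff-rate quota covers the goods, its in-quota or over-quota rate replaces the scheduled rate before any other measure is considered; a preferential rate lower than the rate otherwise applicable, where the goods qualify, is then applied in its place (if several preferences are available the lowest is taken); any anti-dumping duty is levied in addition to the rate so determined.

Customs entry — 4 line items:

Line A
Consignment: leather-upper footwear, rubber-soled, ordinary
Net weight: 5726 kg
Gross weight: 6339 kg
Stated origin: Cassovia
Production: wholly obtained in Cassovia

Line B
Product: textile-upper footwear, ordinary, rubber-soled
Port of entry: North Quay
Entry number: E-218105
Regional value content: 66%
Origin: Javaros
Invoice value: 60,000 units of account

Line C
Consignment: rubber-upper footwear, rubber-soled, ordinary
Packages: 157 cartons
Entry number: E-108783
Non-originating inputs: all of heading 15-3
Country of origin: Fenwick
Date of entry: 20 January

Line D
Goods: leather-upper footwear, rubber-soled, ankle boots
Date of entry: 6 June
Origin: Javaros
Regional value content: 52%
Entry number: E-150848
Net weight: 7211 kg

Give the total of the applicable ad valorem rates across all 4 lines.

Line A: leather-upper → 15-1; rubber-soled → 15-1-2; ordinary → 15-1-2-2. Scheduled 14%. quota on 15-1-2-2 open → in-quota 3%; Cassovia agreement on 15-1-2-1: 15-1-2-2 not covered. → 3%.
Line B: textile-upper → 15-3; rubber-soled → 15-3-1; ordinary → 15-3-1-1. Scheduled 21%. quota on 15-3-1 exhausted → over-quota 33%; Javaros agreement on 15-1-2: 15-3-1-1 not covered. → 33%.
Line C: rubber-upper → 15-2; rubber-soled → 15-2-3; ordinary → 15-2-3-2. Scheduled 16%. Fenwick agreement on 15-2-1-1: 15-2-3-2 not covered. → 16%.
Line D: leather-upper → 15-1; rubber-soled → 15-1-2; ankle boots → 15-1-2-1. Scheduled 22%. Javaros agreement on 15-1-2: RVC < 55%. → 22%.
Sum: 3% + 33% + 16% + 22% = 74%.

74%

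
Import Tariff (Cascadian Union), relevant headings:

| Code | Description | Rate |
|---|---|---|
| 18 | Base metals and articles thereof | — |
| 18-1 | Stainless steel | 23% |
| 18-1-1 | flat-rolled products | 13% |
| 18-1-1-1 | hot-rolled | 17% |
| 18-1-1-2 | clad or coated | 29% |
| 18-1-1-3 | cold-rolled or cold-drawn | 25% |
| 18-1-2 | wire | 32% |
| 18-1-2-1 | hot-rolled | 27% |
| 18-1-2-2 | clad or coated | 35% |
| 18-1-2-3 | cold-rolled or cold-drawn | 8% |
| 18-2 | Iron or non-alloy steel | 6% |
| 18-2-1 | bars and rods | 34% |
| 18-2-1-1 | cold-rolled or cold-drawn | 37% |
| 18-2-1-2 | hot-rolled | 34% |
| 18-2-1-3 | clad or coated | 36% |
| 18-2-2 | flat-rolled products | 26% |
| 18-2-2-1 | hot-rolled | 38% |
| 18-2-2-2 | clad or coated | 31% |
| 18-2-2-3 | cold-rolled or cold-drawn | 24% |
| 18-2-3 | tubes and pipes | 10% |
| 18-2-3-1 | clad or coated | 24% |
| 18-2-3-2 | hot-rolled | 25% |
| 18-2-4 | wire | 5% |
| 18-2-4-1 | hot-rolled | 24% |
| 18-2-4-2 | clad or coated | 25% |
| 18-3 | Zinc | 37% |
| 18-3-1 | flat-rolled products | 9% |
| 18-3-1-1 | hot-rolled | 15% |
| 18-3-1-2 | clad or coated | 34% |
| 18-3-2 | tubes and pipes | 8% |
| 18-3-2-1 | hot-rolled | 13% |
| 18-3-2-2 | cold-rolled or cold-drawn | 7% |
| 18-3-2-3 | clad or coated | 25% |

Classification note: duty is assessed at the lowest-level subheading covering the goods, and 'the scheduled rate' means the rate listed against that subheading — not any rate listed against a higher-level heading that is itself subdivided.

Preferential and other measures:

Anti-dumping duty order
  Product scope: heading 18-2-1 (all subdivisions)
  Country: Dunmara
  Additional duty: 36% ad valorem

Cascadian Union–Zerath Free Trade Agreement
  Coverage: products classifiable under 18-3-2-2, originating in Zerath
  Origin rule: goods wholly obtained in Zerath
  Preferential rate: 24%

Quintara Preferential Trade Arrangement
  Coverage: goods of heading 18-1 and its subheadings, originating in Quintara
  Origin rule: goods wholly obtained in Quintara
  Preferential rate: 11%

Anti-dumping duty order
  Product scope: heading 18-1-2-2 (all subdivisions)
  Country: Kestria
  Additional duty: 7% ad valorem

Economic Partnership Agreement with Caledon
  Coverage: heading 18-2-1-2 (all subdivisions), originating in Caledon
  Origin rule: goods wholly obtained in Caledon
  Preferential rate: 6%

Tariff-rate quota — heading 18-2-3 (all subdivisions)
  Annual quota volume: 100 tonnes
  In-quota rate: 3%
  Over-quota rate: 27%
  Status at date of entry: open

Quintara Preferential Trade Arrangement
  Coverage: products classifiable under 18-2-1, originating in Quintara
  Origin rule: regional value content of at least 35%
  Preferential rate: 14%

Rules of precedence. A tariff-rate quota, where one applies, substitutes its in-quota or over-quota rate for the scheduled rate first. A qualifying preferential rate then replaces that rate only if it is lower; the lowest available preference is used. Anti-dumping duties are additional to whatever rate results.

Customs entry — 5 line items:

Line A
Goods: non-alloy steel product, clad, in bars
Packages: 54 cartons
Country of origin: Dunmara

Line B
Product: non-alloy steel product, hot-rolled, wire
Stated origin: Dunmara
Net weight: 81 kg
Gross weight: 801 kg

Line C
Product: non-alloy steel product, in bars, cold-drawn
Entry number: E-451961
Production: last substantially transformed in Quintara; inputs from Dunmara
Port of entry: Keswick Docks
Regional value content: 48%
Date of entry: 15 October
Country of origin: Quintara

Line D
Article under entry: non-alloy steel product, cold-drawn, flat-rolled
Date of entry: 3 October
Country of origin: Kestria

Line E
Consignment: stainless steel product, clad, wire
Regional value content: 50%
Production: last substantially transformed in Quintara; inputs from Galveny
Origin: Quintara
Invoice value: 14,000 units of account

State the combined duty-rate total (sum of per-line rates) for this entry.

169%

Line A: non-alloy steel → 18-2; in bars → 18-2-1; clad → 18-2-1-3. Scheduled 36%. anti-dumping (Dunmara, 18-2-1): +36%; total 36% + 36% = 72%. → 72%.
Line B: non-alloy steel → 18-2; wire → 18-2-4; hot-rolled → 18-2-4-1. Scheduled 24%. No special measure applies. → 24%.
Line C: non-alloy steel → 18-2; in bars → 18-2-1; cold-drawn → 18-2-1-1. Scheduled 37%. Quintara agreement on 18-1: 18-2-1-1 not covered; Quintara agreement on 18-2-1: RVC ≥ 35% → 14% available; preferential 14%. → 14%.
Line D: non-alloy steel → 18-2; flat-rolled → 18-2-2; cold-drawn → 18-2-2-3. Scheduled 24%. No special measure applies. → 24%.
Line E: stainless steel → 18-1; wire → 18-1-2; clad → 18-1-2-2. Scheduled 35%. Quintara agreement on 18-1: not wholly obtained; Quintara agreement on 18-2-1: 18-1-2-2 not covered. → 35%.
Sum: 72% + 24% + 14% + 24% + 35% = 169%.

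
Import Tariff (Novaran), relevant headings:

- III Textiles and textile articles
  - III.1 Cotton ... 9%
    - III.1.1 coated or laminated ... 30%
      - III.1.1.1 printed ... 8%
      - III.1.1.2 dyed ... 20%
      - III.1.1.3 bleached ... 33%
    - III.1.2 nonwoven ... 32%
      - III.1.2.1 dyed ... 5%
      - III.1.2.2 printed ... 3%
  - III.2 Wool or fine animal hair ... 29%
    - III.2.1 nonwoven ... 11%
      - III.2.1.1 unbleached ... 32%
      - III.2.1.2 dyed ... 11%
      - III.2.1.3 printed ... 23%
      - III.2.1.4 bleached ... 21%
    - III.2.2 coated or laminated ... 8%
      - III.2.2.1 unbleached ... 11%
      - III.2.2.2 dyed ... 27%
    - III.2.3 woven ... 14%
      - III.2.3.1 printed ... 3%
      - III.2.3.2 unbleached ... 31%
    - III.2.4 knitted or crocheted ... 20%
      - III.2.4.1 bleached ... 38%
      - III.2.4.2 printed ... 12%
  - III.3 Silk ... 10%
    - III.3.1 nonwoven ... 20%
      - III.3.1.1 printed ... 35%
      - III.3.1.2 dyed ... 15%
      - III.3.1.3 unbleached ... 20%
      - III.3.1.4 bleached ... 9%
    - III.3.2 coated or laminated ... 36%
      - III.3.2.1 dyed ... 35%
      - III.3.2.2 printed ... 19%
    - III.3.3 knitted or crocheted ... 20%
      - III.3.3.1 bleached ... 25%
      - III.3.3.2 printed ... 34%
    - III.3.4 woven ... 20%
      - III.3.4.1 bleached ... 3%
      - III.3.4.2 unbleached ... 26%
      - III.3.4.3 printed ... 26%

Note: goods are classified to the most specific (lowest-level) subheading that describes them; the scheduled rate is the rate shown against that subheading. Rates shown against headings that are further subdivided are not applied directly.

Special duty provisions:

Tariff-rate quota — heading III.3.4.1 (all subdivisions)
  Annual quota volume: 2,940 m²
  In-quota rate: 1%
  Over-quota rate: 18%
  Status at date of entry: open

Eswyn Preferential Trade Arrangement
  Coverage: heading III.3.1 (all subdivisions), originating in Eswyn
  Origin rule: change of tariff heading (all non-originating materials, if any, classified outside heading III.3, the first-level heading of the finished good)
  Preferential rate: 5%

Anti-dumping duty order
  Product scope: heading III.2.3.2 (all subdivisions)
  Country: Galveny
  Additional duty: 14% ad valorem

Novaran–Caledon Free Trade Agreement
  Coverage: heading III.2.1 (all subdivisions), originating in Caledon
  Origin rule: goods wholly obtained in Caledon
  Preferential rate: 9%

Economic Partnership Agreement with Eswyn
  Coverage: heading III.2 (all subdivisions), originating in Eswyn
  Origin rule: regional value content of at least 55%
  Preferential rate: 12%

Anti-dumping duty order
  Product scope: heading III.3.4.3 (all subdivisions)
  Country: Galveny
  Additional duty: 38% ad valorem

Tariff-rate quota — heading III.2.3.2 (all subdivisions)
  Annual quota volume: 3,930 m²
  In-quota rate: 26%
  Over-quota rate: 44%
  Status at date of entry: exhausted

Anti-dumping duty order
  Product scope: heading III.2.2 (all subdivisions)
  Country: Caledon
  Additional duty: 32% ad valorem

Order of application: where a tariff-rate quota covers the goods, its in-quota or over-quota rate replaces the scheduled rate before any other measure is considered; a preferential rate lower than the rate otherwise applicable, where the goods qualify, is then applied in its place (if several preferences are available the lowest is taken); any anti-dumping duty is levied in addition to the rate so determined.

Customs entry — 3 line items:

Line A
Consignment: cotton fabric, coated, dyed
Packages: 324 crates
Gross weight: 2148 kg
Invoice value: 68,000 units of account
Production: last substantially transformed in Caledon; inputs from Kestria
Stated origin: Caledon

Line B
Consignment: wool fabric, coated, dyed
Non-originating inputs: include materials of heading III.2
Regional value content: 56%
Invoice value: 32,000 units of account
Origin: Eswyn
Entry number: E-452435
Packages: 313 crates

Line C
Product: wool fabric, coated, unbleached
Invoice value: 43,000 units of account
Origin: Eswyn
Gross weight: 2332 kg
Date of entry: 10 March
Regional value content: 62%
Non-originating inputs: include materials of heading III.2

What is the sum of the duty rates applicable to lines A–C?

43%

Line A: cotton → III.1; coated → III.1.1; dyed → III.1.1.2. Scheduled 20%. Caledon agreement on III.2.1: III.1.1.2 not covered. → 20%.
Line B: wool → III.2; coated → III.2.2; dyed → III.2.2.2. Scheduled 27%. Eswyn agreement on III.3.1: III.2.2.2 not covered; Eswyn agreement on III.2: RVC ≥ 55% → 12% available; preferential 12%. → 12%.
Line C: wool → III.2; coated → III.2.2; unbleached → III.2.2.1. Scheduled 11%. Eswyn agreement on III.3.1: III.2.2.1 not covered; Eswyn agreement on III.2: RVC ≥ 55% → 12% available; preference 12% not lower than 11% → no reduction. → 11%.
Sum: 20% + 12% + 11% = 43%.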